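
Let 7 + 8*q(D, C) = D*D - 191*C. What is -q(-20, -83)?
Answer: -8123/4 ≈ -2030.8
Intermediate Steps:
q(D, C) = -7/8 - 191*C/8 + D**2/8 (q(D, C) = -7/8 + (D*D - 191*C)/8 = -7/8 + (D**2 - 191*C)/8 = -7/8 + (-191*C/8 + D**2/8) = -7/8 - 191*C/8 + D**2/8)
-q(-20, -83) = -(-7/8 - 191/8*(-83) + (1/8)*(-20)**2) = -(-7/8 + 15853/8 + (1/8)*400) = -(-7/8 + 15853/8 + 50) = -1*8123/4 = -8123/4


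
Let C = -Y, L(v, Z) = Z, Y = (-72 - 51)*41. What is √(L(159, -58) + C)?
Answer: √4985 ≈ 70.604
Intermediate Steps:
Y = -5043 (Y = -123*41 = -5043)
C = 5043 (C = -1*(-5043) = 5043)
√(L(159, -58) + C) = √(-58 + 5043) = √4985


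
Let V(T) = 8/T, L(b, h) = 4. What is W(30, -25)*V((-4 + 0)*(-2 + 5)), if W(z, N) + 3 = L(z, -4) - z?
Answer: 58/3 ≈ 19.333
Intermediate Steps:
W(z, N) = 1 - z (W(z, N) = -3 + (4 - z) = 1 - z)
W(30, -25)*V((-4 + 0)*(-2 + 5)) = (1 - 1*30)*(8/(((-4 + 0)*(-2 + 5)))) = (1 - 30)*(8/((-4*3))) = -232/(-12) = -232*(-1)/12 = -29*(-⅔) = 58/3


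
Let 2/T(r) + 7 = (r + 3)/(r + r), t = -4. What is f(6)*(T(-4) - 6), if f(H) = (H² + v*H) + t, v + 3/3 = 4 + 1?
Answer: -19376/55 ≈ -352.29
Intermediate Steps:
v = 4 (v = -1 + (4 + 1) = -1 + 5 = 4)
T(r) = 2/(-7 + (3 + r)/(2*r)) (T(r) = 2/(-7 + (r + 3)/(r + r)) = 2/(-7 + (3 + r)/((2*r))) = 2/(-7 + (3 + r)*(1/(2*r))) = 2/(-7 + (3 + r)/(2*r)))
f(H) = -4 + H² + 4*H (f(H) = (H² + 4*H) - 4 = -4 + H² + 4*H)
f(6)*(T(-4) - 6) = (-4 + 6² + 4*6)*(-4*(-4)/(-3 + 13*(-4)) - 6) = (-4 + 36 + 24)*(-4*(-4)/(-3 - 52) - 6) = 56*(-4*(-4)/(-55) - 6) = 56*(-4*(-4)*(-1/55) - 6) = 56*(-16/55 - 6) = 56*(-346/55) = -19376/55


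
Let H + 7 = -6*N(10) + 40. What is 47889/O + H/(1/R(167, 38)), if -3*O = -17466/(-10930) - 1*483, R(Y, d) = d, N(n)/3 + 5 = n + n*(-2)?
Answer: 3452987247/292318 ≈ 11812.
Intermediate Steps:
N(n) = -15 - 3*n (N(n) = -15 + 3*(n + n*(-2)) = -15 + 3*(n - 2*n) = -15 + 3*(-n) = -15 - 3*n)
H = 303 (H = -7 + (-6*(-15 - 3*10) + 40) = -7 + (-6*(-15 - 30) + 40) = -7 + (-6*(-45) + 40) = -7 + (270 + 40) = -7 + 310 = 303)
O = 876954/5465 (O = -(-17466/(-10930) - 1*483)/3 = -(-17466*(-1/10930) - 483)/3 = -(8733/5465 - 483)/3 = -⅓*(-2630862/5465) = 876954/5465 ≈ 160.47)
47889/O + H/(1/R(167, 38)) = 47889/(876954/5465) + 303/(1/38) = 47889*(5465/876954) + 303/(1/38) = 87237795/292318 + 303*38 = 87237795/292318 + 11514 = 3452987247/292318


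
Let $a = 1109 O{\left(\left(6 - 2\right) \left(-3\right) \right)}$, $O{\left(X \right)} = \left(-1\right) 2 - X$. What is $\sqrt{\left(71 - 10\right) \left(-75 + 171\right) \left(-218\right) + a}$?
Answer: $i \sqrt{1265518} \approx 1125.0 i$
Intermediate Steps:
$O{\left(X \right)} = -2 - X$
$a = 11090$ ($a = 1109 \left(-2 - \left(6 - 2\right) \left(-3\right)\right) = 1109 \left(-2 - 4 \left(-3\right)\right) = 1109 \left(-2 - -12\right) = 1109 \left(-2 + 12\right) = 1109 \cdot 10 = 11090$)
$\sqrt{\left(71 - 10\right) \left(-75 + 171\right) \left(-218\right) + a} = \sqrt{\left(71 - 10\right) \left(-75 + 171\right) \left(-218\right) + 11090} = \sqrt{61 \cdot 96 \left(-218\right) + 11090} = \sqrt{5856 \left(-218\right) + 11090} = \sqrt{-1276608 + 11090} = \sqrt{-1265518} = i \sqrt{1265518}$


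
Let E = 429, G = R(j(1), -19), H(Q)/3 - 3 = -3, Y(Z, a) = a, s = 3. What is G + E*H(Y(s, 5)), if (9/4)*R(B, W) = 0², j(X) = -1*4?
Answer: 0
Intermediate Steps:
j(X) = -4
H(Q) = 0 (H(Q) = 9 + 3*(-3) = 9 - 9 = 0)
R(B, W) = 0 (R(B, W) = (4/9)*0² = (4/9)*0 = 0)
G = 0
G + E*H(Y(s, 5)) = 0 + 429*0 = 0 + 0 = 0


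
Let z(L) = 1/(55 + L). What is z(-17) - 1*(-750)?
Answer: 28501/38 ≈ 750.03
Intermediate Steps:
z(-17) - 1*(-750) = 1/(55 - 17) - 1*(-750) = 1/38 + 750 = 28501/38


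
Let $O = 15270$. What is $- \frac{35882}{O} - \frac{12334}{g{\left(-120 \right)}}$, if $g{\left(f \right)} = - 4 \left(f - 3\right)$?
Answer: $- \frac{5722059}{208690} \approx -27.419$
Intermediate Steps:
$g{\left(f \right)} = 12 - 4 f$ ($g{\left(f \right)} = - 4 \left(-3 + f\right) = 12 - 4 f$)
$- \frac{35882}{O} - \frac{12334}{g{\left(-120 \right)}} = - \frac{35882}{15270} - \frac{12334}{12 - -480} = \left(-35882\right) \frac{1}{15270} - \frac{12334}{12 + 480} = - \frac{17941}{7635} - \frac{12334}{492} = - \frac{17941}{7635} - \frac{6167}{246} = - \frac{5722059}{208690}$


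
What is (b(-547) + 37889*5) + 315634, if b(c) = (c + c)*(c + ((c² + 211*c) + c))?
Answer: -199366533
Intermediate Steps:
b(c) = 2*c*(c² + 213*c) (b(c) = (2*c)*(c + (c² + 212*c)) = (2*c)*(c² + 213*c) = 2*c*(c² + 213*c))
(b(-547) + 37889*5) + 315634 = (2*(-547)²*(213 - 547) + 37889*5) + 315634 = (2*299209*(-334) + 189445) + 315634 = (-199871612 + 189445) + 315634 = -199682167 + 315634 = -199366533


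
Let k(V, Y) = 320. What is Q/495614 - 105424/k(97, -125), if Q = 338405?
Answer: -1629416273/4956140 ≈ -328.77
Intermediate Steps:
Q/495614 - 105424/k(97, -125) = 338405/495614 - 105424/320 = 338405*(1/495614) - 105424*1/320 = 338405/495614 - 6589/20 = -1629416273/4956140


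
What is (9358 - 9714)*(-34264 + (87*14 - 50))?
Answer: 11782176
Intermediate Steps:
(9358 - 9714)*(-34264 + (87*14 - 50)) = -356*(-34264 + (1218 - 50)) = -356*(-34264 + 1168) = -356*(-33096) = 11782176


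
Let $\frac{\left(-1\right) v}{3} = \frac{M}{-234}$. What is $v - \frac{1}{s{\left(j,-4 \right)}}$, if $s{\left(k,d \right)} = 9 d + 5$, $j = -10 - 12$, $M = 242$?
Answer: $\frac{3790}{1209} \approx 3.1348$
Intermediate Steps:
$j = -22$ ($j = -10 - 12 = -22$)
$s{\left(k,d \right)} = 5 + 9 d$
$v = \frac{121}{39}$ ($v = - 3 \frac{242}{-234} = - 3 \cdot 242 \left(- \frac{1}{234}\right) = \left(-3\right) \left(- \frac{121}{117}\right) = \frac{121}{39} \approx 3.1026$)
$v - \frac{1}{s{\left(j,-4 \right)}} = \frac{121}{39} - \frac{1}{5 + 9 \left(-4\right)} = \frac{121}{39} - \frac{1}{5 - 36} = \frac{121}{39} - \frac{1}{-31} = \frac{121}{39} - - \frac{1}{31} = \frac{121}{39} + \frac{1}{31} = \frac{3790}{1209}$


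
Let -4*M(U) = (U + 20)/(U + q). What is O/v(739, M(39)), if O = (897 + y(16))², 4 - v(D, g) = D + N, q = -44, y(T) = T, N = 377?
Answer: -833569/1112 ≈ -749.61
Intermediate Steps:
M(U) = -(20 + U)/(4*(-44 + U)) (M(U) = -(U + 20)/(4*(U - 44)) = -(20 + U)/(4*(-44 + U)))
v(D, g) = -373 - D (v(D, g) = 4 - (D + 377) = 4 - (377 + D) = 4 + (-377 - D) = -373 - D)
O = 833569 (O = (897 + 16)² = 913² = 833569)
O/v(739, M(39)) = 833569/(-373 - 1*739) = 833569/(-373 - 739) = 833569/(-1112) = 833569*(-1/1112) = -833569/1112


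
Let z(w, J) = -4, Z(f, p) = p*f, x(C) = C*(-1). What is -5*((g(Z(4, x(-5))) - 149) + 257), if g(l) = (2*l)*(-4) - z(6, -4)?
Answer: 240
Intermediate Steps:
x(C) = -C
Z(f, p) = f*p
g(l) = 4 - 8*l (g(l) = (2*l)*(-4) - 1*(-4) = -8*l + 4 = 4 - 8*l)
-5*((g(Z(4, x(-5))) - 149) + 257) = -5*(((4 - 32*(-1*(-5))) - 149) + 257) = -5*(((4 - 32*5) - 149) + 257) = -5*(((4 - 8*20) - 149) + 257) = -5*(((4 - 160) - 149) + 257) = -5*((-156 - 149) + 257) = -5*(-305 + 257) = -5*(-48) = 240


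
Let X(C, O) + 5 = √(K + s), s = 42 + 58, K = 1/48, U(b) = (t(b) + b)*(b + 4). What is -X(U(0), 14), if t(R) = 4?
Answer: 5 - √14403/12 ≈ -5.0010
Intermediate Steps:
U(b) = (4 + b)² (U(b) = (4 + b)*(b + 4) = (4 + b)*(4 + b) = (4 + b)²)
K = 1/48 ≈ 0.020833
s = 100
X(C, O) = -5 + √14403/12 (X(C, O) = -5 + √(1/48 + 100) = -5 + √(4801/48) = -5 + √14403/12)
-X(U(0), 14) = -(-5 + √14403/12) = 5 - √14403/12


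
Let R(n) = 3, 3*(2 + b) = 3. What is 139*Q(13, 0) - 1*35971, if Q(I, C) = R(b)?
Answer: -35554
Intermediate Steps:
b = -1 (b = -2 + (⅓)*3 = -2 + 1 = -1)
Q(I, C) = 3
139*Q(13, 0) - 1*35971 = 139*3 - 1*35971 = 417 - 35971 = -35554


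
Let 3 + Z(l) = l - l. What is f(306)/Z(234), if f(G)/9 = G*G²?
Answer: -85957848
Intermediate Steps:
Z(l) = -3 (Z(l) = -3 + (l - l) = -3 + 0 = -3)
f(G) = 9*G³ (f(G) = 9*(G*G²) = 9*G³)
f(306)/Z(234) = (9*306³)/(-3) = (9*28652616)*(-⅓) = 257873544*(-⅓) = -85957848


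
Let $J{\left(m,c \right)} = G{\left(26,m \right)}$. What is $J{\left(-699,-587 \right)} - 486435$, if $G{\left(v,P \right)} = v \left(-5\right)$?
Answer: $-486565$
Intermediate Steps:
$G{\left(v,P \right)} = - 5 v$
$J{\left(m,c \right)} = -130$ ($J{\left(m,c \right)} = \left(-5\right) 26 = -130$)
$J{\left(-699,-587 \right)} - 486435 = -130 - 486435 = -486565$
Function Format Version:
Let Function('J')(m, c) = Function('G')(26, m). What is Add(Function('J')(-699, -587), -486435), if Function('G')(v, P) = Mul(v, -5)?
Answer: -486565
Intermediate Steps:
Function('G')(v, P) = Mul(-5, v)
Function('J')(m, c) = -130 (Function('J')(m, c) = Mul(-5, 26) = -130)
Add(Function('J')(-699, -587), -486435) = Add(-130, -486435) = -486565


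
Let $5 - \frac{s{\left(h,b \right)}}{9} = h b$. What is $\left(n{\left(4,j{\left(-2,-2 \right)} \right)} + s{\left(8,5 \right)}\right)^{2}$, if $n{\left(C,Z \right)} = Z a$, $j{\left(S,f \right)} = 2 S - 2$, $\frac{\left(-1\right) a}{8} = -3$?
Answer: $210681$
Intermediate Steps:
$a = 24$ ($a = \left(-8\right) \left(-3\right) = 24$)
$j{\left(S,f \right)} = -2 + 2 S$
$n{\left(C,Z \right)} = 24 Z$ ($n{\left(C,Z \right)} = Z 24 = 24 Z$)
$s{\left(h,b \right)} = 45 - 9 b h$ ($s{\left(h,b \right)} = 45 - 9 h b = 45 - 9 b h$)
$\left(n{\left(4,j{\left(-2,-2 \right)} \right)} + s{\left(8,5 \right)}\right)^{2} = \left(24 \left(-2 + 2 \left(-2\right)\right) + \left(45 - 45 \cdot 8\right)\right)^{2} = \left(24 \left(-2 - 4\right) + \left(45 - 360\right)\right)^{2} = \left(24 \left(-6\right) - 315\right)^{2} = \left(-144 - 315\right)^{2} = \left(-459\right)^{2} = 210681$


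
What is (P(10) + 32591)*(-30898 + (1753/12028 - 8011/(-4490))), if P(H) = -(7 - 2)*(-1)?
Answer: -6798566093069509/6750715 ≈ -1.0071e+9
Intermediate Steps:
P(H) = 5 (P(H) = -5*(-1) = -1*(-5) = 5)
(P(10) + 32591)*(-30898 + (1753/12028 - 8011/(-4490))) = (5 + 32591)*(-30898 + (1753/12028 - 8011/(-4490))) = 32596*(-30898 + (1753*(1/12028) - 8011*(-1/4490))) = 32596*(-30898 + (1753/12028 + 8011/4490)) = 32596*(-30898 + 52113639/27002860) = 32596*(-834282254641/27002860) = -6798566093069509/6750715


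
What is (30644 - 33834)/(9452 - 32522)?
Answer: 319/2307 ≈ 0.13827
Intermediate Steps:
(30644 - 33834)/(9452 - 32522) = -3190/(-23070) = -3190*(-1/23070) = 319/2307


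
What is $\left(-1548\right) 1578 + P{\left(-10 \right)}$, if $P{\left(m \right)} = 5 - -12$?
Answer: $-2442727$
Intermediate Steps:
$P{\left(m \right)} = 17$ ($P{\left(m \right)} = 5 + 12 = 17$)
$\left(-1548\right) 1578 + P{\left(-10 \right)} = \left(-1548\right) 1578 + 17 = -2442744 + 17 = -2442727$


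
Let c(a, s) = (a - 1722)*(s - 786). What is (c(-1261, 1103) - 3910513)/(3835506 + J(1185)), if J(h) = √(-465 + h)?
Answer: -517380353854/408641840981 + 1618708*√5/408641840981 ≈ -1.2661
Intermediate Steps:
c(a, s) = (-1722 + a)*(-786 + s)
(c(-1261, 1103) - 3910513)/(3835506 + J(1185)) = ((1353492 - 1722*1103 - 786*(-1261) - 1261*1103) - 3910513)/(3835506 + √(-465 + 1185)) = ((1353492 - 1899366 + 991146 - 1390883) - 3910513)/(3835506 + √720) = (-945611 - 3910513)/(3835506 + 12*√5) = -4856124/(3835506 + 12*√5)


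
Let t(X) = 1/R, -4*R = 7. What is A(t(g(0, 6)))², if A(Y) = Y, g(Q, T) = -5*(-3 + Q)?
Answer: 16/49 ≈ 0.32653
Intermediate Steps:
R = -7/4 (R = -¼*7 = -7/4 ≈ -1.7500)
g(Q, T) = 15 - 5*Q
t(X) = -4/7 (t(X) = 1/(-7/4) = -4/7)
A(t(g(0, 6)))² = (-4/7)² = 16/49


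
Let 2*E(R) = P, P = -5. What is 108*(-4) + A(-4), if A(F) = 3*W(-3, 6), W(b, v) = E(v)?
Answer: -879/2 ≈ -439.50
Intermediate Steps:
E(R) = -5/2 (E(R) = (½)*(-5) = -5/2)
W(b, v) = -5/2
A(F) = -15/2 (A(F) = 3*(-5/2) = -15/2)
108*(-4) + A(-4) = 108*(-4) - 15/2 = -432 - 15/2 = -879/2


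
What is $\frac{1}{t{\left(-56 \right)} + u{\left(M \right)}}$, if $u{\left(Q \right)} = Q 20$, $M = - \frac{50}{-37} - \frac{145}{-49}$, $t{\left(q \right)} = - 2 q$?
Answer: $\frac{1813}{359356} \approx 0.0050451$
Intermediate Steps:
$M = \frac{7815}{1813}$ ($M = \left(-50\right) \left(- \frac{1}{37}\right) - - \frac{145}{49} = \frac{50}{37} + \frac{145}{49} = \frac{7815}{1813} \approx 4.3105$)
$u{\left(Q \right)} = 20 Q$
$\frac{1}{t{\left(-56 \right)} + u{\left(M \right)}} = \frac{1}{\left(-2\right) \left(-56\right) + 20 \cdot \frac{7815}{1813}} = \frac{1}{112 + \frac{156300}{1813}} = \frac{1}{\frac{359356}{1813}} = \frac{1813}{359356}$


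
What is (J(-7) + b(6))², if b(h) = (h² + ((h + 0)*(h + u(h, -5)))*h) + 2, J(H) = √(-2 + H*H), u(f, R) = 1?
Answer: (290 + √47)² ≈ 88123.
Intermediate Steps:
J(H) = √(-2 + H²)
b(h) = 2 + h² + h²*(1 + h) (b(h) = (h² + ((h + 0)*(h + 1))*h) + 2 = (h² + (h*(1 + h))*h) + 2 = (h² + h²*(1 + h)) + 2 = 2 + h² + h²*(1 + h))
(J(-7) + b(6))² = (√(-2 + (-7)²) + (2 + 6³ + 2*6²))² = (√(-2 + 49) + (2 + 216 + 2*36))² = (√47 + (2 + 216 + 72))² = (√47 + 290)² = (290 + √47)²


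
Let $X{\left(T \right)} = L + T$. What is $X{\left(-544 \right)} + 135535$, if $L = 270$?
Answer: $135261$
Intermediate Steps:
$X{\left(T \right)} = 270 + T$
$X{\left(-544 \right)} + 135535 = \left(270 - 544\right) + 135535 = -274 + 135535 = 135261$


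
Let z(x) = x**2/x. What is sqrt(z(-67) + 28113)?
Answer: sqrt(28046) ≈ 167.47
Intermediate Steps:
z(x) = x
sqrt(z(-67) + 28113) = sqrt(-67 + 28113) = sqrt(28046)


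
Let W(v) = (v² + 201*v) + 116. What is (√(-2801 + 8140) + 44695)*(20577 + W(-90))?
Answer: 478370585 + 10703*√5339 ≈ 4.7915e+8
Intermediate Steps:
W(v) = 116 + v² + 201*v
(√(-2801 + 8140) + 44695)*(20577 + W(-90)) = (√(-2801 + 8140) + 44695)*(20577 + (116 + (-90)² + 201*(-90))) = (√5339 + 44695)*(20577 + (116 + 8100 - 18090)) = (44695 + √5339)*(20577 - 9874) = (44695 + √5339)*10703 = 478370585 + 10703*√5339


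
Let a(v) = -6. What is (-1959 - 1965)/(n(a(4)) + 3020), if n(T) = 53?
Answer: -3924/3073 ≈ -1.2769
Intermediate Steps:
(-1959 - 1965)/(n(a(4)) + 3020) = (-1959 - 1965)/(53 + 3020) = -3924/3073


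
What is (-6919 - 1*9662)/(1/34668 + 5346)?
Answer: -574830108/185335129 ≈ -3.1016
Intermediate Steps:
(-6919 - 1*9662)/(1/34668 + 5346) = (-6919 - 9662)/(1/34668 + 5346) = -16581/185335129/34668 = -16581*34668/185335129 = -574830108/185335129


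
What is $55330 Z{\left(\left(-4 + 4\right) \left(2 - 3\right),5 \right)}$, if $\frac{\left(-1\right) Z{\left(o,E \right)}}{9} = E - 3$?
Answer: $-995940$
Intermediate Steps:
$Z{\left(o,E \right)} = 27 - 9 E$ ($Z{\left(o,E \right)} = - 9 \left(E - 3\right) = - 9 \left(-3 + E\right) = 27 - 9 E$)
$55330 Z{\left(\left(-4 + 4\right) \left(2 - 3\right),5 \right)} = 55330 \left(27 - 45\right) = 55330 \left(-18\right) = -995940$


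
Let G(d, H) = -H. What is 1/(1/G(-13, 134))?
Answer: -134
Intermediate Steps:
1/(1/G(-13, 134)) = 1/(1/(-1*134)) = 1/(1/(-134)) = 1/(-1/134) = -134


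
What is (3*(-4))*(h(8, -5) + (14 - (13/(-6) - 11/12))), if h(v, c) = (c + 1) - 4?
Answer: -109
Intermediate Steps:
h(v, c) = -3 + c (h(v, c) = (1 + c) - 4 = -3 + c)
(3*(-4))*(h(8, -5) + (14 - (13/(-6) - 11/12))) = (3*(-4))*((-3 - 5) + (14 - (13/(-6) - 11/12))) = -12*(-8 + (14 - (13*(-1/6) - 11*1/12))) = -12*(-8 + (14 - (-13/6 - 11/12))) = -12*(-8 + (14 - 1*(-37/12))) = -12*(-8 + (14 + 37/12)) = -12*(-8 + 205/12) = -12*109/12 = -109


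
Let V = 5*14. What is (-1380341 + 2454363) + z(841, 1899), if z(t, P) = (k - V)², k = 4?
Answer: 1078378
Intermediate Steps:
V = 70
z(t, P) = 4356 (z(t, P) = (4 - 1*70)² = (4 - 70)² = (-66)² = 4356)
(-1380341 + 2454363) + z(841, 1899) = (-1380341 + 2454363) + 4356 = 1074022 + 4356 = 1078378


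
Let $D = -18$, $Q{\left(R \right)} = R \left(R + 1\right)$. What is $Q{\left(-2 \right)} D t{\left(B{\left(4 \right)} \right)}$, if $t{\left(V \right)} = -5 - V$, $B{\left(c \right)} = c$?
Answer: $324$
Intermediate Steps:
$Q{\left(R \right)} = R \left(1 + R\right)$
$Q{\left(-2 \right)} D t{\left(B{\left(4 \right)} \right)} = - 2 \left(1 - 2\right) \left(-18\right) \left(-5 - 4\right) = \left(-2\right) \left(-1\right) \left(-18\right) \left(-5 - 4\right) = 2 \left(-18\right) \left(-9\right) = \left(-36\right) \left(-9\right) = 324$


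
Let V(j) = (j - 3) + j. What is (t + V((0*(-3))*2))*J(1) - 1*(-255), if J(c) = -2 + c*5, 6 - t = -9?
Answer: 291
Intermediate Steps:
t = 15 (t = 6 - 1*(-9) = 6 + 9 = 15)
V(j) = -3 + 2*j (V(j) = (-3 + j) + j = -3 + 2*j)
J(c) = -2 + 5*c
(t + V((0*(-3))*2))*J(1) - 1*(-255) = (15 + (-3 + 2*((0*(-3))*2)))*(-2 + 5*1) - 1*(-255) = (15 + (-3 + 2*(0*2)))*(-2 + 5) + 255 = (15 + (-3 + 2*0))*3 + 255 = (15 + (-3 + 0))*3 + 255 = (15 - 3)*3 + 255 = 12*3 + 255 = 36 + 255 = 291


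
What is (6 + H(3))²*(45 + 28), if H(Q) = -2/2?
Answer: 1825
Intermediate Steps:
H(Q) = -1 (H(Q) = -2*½ = -1)
(6 + H(3))²*(45 + 28) = (6 - 1)²*(45 + 28) = 5²*73 = 25*73 = 1825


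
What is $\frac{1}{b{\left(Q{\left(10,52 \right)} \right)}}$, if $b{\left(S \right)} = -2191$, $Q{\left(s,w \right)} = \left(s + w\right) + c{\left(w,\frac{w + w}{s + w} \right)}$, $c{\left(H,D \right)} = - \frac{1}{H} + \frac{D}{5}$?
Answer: $- \frac{1}{2191} \approx -0.00045641$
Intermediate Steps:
$c{\left(H,D \right)} = - \frac{1}{H} + \frac{D}{5}$ ($c{\left(H,D \right)} = - \frac{1}{H} + D \frac{1}{5} = - \frac{1}{H} + \frac{D}{5}$)
$Q{\left(s,w \right)} = s + w - \frac{1}{w} + \frac{2 w}{5 \left(s + w\right)}$ ($Q{\left(s,w \right)} = \left(s + w\right) + \left(- \frac{1}{w} + \frac{\left(w + w\right) \frac{1}{s + w}}{5}\right) = \left(s + w\right) + \left(- \frac{1}{w} + \frac{2 w \frac{1}{s + w}}{5}\right) = \left(s + w\right) + \left(- \frac{1}{w} + \frac{2 w}{5 \left(s + w\right)}\right) = s + w - \frac{1}{w} + \frac{2 w}{5 \left(s + w\right)}$)
$\frac{1}{b{\left(Q{\left(10,52 \right)} \right)}} = \frac{1}{-2191} = - \frac{1}{2191}$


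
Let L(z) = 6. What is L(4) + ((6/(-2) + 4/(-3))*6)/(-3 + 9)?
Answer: 5/3 ≈ 1.6667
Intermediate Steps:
L(4) + ((6/(-2) + 4/(-3))*6)/(-3 + 9) = 6 + ((6/(-2) + 4/(-3))*6)/(-3 + 9) = 6 + ((6*(-1/2) + 4*(-1/3))*6)/6 = 6 + ((-3 - 4/3)*6)/6 = 6 + (-13/3*6)/6 = 6 + (1/6)*(-26) = 6 - 13/3 = 5/3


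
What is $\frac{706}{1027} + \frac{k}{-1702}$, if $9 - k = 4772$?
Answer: $\frac{6093213}{1747954} \approx 3.4859$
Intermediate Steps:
$k = -4763$ ($k = 9 - 4772 = -4763$)
$\frac{706}{1027} + \frac{k}{-1702} = \frac{706}{1027} - \frac{4763}{-1702} = 706 \cdot \frac{1}{1027} - - \frac{4763}{1702} = \frac{706}{1027} + \frac{4763}{1702} = \frac{6093213}{1747954}$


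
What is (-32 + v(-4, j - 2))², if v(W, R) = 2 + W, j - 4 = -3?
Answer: 1156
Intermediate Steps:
j = 1 (j = 4 - 3 = 1)
(-32 + v(-4, j - 2))² = (-32 + (2 - 4))² = (-32 - 2)² = (-34)² = 1156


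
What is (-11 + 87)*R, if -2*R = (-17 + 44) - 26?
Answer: -38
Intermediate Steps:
R = -½ (R = -((-17 + 44) - 26)/2 = -(27 - 26)/2 = -½*1 = -½ ≈ -0.50000)
(-11 + 87)*R = (-11 + 87)*(-½) = 76*(-½) = -38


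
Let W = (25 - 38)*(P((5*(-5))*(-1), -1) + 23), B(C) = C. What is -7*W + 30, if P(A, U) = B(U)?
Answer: 2032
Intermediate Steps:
P(A, U) = U
W = -286 (W = (25 - 38)*(-1 + 23) = -13*22 = -286)
-7*W + 30 = -7*(-286) + 30 = 2002 + 30 = 2032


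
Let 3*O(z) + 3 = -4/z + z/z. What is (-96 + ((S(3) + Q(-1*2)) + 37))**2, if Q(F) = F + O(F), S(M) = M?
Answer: 3364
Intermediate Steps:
O(z) = -2/3 - 4/(3*z) (O(z) = -1 + (-4/z + z/z)/3 = -1 + (-4/z + 1)/3 = -1 + (1 - 4/z)/3 = -1 + (1/3 - 4/(3*z)) = -2/3 - 4/(3*z))
Q(F) = F + 2*(-2 - F)/(3*F)
(-96 + ((S(3) + Q(-1*2)) + 37))**2 = (-96 + ((3 + (-2/3 - 1*2 - 4/(3*((-1*2))))) + 37))**2 = (-96 + ((3 + (-2/3 - 2 - 4/3/(-2))) + 37))**2 = (-96 + ((3 + (-2/3 - 2 - 4/3*(-1/2))) + 37))**2 = (-96 + ((3 + (-2/3 - 2 + 2/3)) + 37))**2 = (-96 + ((3 - 2) + 37))**2 = (-96 + (1 + 37))**2 = (-96 + 38)**2 = (-58)**2 = 3364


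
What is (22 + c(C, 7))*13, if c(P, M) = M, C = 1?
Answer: 377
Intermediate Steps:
(22 + c(C, 7))*13 = (22 + 7)*13 = 29*13 = 377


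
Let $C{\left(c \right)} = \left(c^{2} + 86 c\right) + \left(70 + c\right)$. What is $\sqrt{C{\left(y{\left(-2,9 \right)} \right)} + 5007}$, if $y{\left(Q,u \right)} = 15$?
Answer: $\sqrt{6607} \approx 81.283$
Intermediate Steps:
$C{\left(c \right)} = 70 + c^{2} + 87 c$
$\sqrt{C{\left(y{\left(-2,9 \right)} \right)} + 5007} = \sqrt{\left(70 + 15^{2} + 87 \cdot 15\right) + 5007} = \sqrt{\left(70 + 225 + 1305\right) + 5007} = \sqrt{1600 + 5007} = \sqrt{6607}$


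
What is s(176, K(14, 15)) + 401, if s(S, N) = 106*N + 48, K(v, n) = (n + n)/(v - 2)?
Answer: 714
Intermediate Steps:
K(v, n) = 2*n/(-2 + v) (K(v, n) = (2*n)/(-2 + v) = 2*n/(-2 + v))
s(S, N) = 48 + 106*N
s(176, K(14, 15)) + 401 = (48 + 106*(2*15/(-2 + 14))) + 401 = (48 + 106*(2*15/12)) + 401 = (48 + 106*(2*15*(1/12))) + 401 = (48 + 106*(5/2)) + 401 = (48 + 265) + 401 = 313 + 401 = 714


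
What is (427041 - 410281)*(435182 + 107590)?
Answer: 9096858720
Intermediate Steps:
(427041 - 410281)*(435182 + 107590) = 16760*542772 = 9096858720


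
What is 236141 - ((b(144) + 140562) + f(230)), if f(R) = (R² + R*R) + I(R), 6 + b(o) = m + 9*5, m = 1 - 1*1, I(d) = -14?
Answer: -10246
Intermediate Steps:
m = 0 (m = 1 - 1 = 0)
b(o) = 39 (b(o) = -6 + (0 + 9*5) = -6 + (0 + 45) = -6 + 45 = 39)
f(R) = -14 + 2*R² (f(R) = (R² + R*R) - 14 = (R² + R²) - 14 = 2*R² - 14 = -14 + 2*R²)
236141 - ((b(144) + 140562) + f(230)) = 236141 - ((39 + 140562) + (-14 + 2*230²)) = 236141 - (140601 + (-14 + 2*52900)) = 236141 - (140601 + (-14 + 105800)) = 236141 - (140601 + 105786) = 236141 - 1*246387 = 236141 - 246387 = -10246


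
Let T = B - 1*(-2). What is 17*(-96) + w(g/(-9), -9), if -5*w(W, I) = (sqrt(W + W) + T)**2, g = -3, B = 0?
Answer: -24494/15 - 4*sqrt(6)/15 ≈ -1633.6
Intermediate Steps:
T = 2 (T = 0 - 1*(-2) = 0 + 2 = 2)
w(W, I) = -(2 + sqrt(2)*sqrt(W))**2/5 (w(W, I) = -(sqrt(W + W) + 2)**2/5 = -(sqrt(2*W) + 2)**2/5 = -(sqrt(2)*sqrt(W) + 2)**2/5 = -(2 + sqrt(2)*sqrt(W))**2/5)
17*(-96) + w(g/(-9), -9) = 17*(-96) - (2 + sqrt(2)*sqrt(-3/(-9)))**2/5 = -1632 - (2 + sqrt(2)*sqrt(-3*(-1/9)))**2/5 = -1632 - (2 + sqrt(2)*sqrt(1/3))**2/5 = -1632 - (2 + sqrt(2)*(sqrt(3)/3))**2/5 = -1632 - (2 + sqrt(6)/3)**2/5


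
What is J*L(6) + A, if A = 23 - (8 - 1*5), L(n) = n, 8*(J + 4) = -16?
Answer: -16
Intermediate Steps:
J = -6 (J = -4 + (1/8)*(-16) = -4 - 2 = -6)
A = 20 (A = 23 - (8 - 5) = 23 - 1*3 = 23 - 3 = 20)
J*L(6) + A = -6*6 + 20 = -36 + 20 = -16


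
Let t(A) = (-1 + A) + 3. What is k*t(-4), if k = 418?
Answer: -836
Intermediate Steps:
t(A) = 2 + A
k*t(-4) = 418*(2 - 4) = 418*(-2) = -836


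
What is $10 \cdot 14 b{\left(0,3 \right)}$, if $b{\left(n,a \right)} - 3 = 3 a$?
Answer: $1680$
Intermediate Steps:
$b{\left(n,a \right)} = 3 + 3 a$
$10 \cdot 14 b{\left(0,3 \right)} = 10 \cdot 14 \left(3 + 3 \cdot 3\right) = 140 \left(3 + 9\right) = 140 \cdot 12 = 1680$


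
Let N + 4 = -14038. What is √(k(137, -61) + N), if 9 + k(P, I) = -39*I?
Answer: 2*I*√2918 ≈ 108.04*I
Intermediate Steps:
k(P, I) = -9 - 39*I
N = -14042 (N = -4 - 14038 = -14042)
√(k(137, -61) + N) = √((-9 - 39*(-61)) - 14042) = √((-9 + 2379) - 14042) = √(2370 - 14042) = √(-11672) = 2*I*√2918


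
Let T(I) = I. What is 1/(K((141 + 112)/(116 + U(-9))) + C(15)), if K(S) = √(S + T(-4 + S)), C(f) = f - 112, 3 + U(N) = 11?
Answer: -6014/583353 - √310/583353 ≈ -0.010340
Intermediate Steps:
U(N) = 8 (U(N) = -3 + 11 = 8)
C(f) = -112 + f
K(S) = √(-4 + 2*S) (K(S) = √(S + (-4 + S)) = √(-4 + 2*S))
1/(K((141 + 112)/(116 + U(-9))) + C(15)) = 1/(√(-4 + 2*((141 + 112)/(116 + 8))) + (-112 + 15)) = 1/(√(-4 + 2*(253/124)) - 97) = 1/(√(-4 + 253/62) - 97) = 1/(√(5/62) - 97) = 1/(√310/62 - 97) = 1/(-97 + √310/62)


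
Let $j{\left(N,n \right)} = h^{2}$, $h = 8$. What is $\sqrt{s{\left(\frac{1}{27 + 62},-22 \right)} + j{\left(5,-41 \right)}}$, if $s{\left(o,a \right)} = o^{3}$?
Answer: $\frac{3 \sqrt{446167057}}{7921} \approx 8.0$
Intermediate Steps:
$j{\left(N,n \right)} = 64$ ($j{\left(N,n \right)} = 8^{2} = 64$)
$\sqrt{s{\left(\frac{1}{27 + 62},-22 \right)} + j{\left(5,-41 \right)}} = \sqrt{\left(\frac{1}{27 + 62}\right)^{3} + 64} = \sqrt{\left(\frac{1}{89}\right)^{3} + 64} = \sqrt{\frac{1}{704969} + 64} = \sqrt{\frac{45118017}{704969}} = \frac{3 \sqrt{446167057}}{7921}$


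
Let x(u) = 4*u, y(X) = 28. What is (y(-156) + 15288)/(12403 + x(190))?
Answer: 15316/13163 ≈ 1.1636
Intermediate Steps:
(y(-156) + 15288)/(12403 + x(190)) = (28 + 15288)/(12403 + 4*190) = 15316/(12403 + 760) = 15316/13163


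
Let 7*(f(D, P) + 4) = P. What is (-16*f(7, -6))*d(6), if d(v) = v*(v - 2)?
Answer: 13056/7 ≈ 1865.1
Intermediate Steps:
f(D, P) = -4 + P/7
d(v) = v*(-2 + v)
(-16*f(7, -6))*d(6) = (-16*(-4 + (⅐)*(-6)))*(6*(-2 + 6)) = (-16*(-4 - 6/7))*(6*4) = -16*(-34/7)*24 = (544/7)*24 = 13056/7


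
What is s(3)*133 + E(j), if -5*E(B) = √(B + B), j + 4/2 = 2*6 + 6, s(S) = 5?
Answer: 665 - 4*√2/5 ≈ 663.87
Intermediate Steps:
j = 16 (j = -2 + (2*6 + 6) = -2 + (12 + 6) = -2 + 18 = 16)
E(B) = -√2*√B/5 (E(B) = -√(B + B)/5 = -√2*√B/5)
s(3)*133 + E(j) = 5*133 - √2*√16/5 = 665 - ⅕*√2*4 = 665 - 4*√2/5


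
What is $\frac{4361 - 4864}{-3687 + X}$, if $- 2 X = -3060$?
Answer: $\frac{503}{2157} \approx 0.23319$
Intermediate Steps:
$X = 1530$ ($X = \left(- \frac{1}{2}\right) \left(-3060\right) = 1530$)
$\frac{4361 - 4864}{-3687 + X} = \frac{4361 - 4864}{-3687 + 1530} = - \frac{503}{-2157} = \left(-503\right) \left(- \frac{1}{2157}\right) = \frac{503}{2157}$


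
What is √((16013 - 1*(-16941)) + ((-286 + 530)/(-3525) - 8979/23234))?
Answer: √8841548550109783026/16379970 ≈ 181.53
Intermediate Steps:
√((16013 - 1*(-16941)) + ((-286 + 530)/(-3525) - 8979/23234)) = √((16013 + 16941) + (244*(-1/3525) - 8979*1/23234)) = √(32954 + (-244/3525 - 8979/23234)) = √(32954 - 37320071/81899850) = √(2698890336829/81899850) = √8841548550109783026/16379970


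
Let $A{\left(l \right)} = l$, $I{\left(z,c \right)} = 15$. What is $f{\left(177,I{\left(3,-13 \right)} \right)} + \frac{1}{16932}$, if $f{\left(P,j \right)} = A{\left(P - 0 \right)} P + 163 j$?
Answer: $\frac{571861369}{16932} \approx 33774.0$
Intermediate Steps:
$f{\left(P,j \right)} = P^{2} + 163 j$ ($f{\left(P,j \right)} = \left(P - 0\right) P + 163 j = \left(P + 0\right) P + 163 j = P P + 163 j = P^{2} + 163 j$)
$f{\left(177,I{\left(3,-13 \right)} \right)} + \frac{1}{16932} = \left(177^{2} + 163 \cdot 15\right) + \frac{1}{16932} = \left(31329 + 2445\right) + \frac{1}{16932} = 33774 + \frac{1}{16932} = \frac{571861369}{16932}$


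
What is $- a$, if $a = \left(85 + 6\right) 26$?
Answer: $-2366$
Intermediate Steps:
$a = 2366$ ($a = 91 \cdot 26 = 2366$)
$- a = \left(-1\right) 2366 = -2366$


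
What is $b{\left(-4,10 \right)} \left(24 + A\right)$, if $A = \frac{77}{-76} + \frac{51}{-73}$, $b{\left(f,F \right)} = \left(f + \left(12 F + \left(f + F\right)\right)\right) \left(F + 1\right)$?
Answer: $\frac{82972505}{2774} \approx 29911.0$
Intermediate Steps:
$b{\left(f,F \right)} = \left(1 + F\right) \left(2 f + 13 F\right)$ ($b{\left(f,F \right)} = \left(f + \left(12 F + \left(F + f\right)\right)\right) \left(1 + F\right) = \left(f + \left(f + 13 F\right)\right) \left(1 + F\right) = \left(2 f + 13 F\right) \left(1 + F\right) = \left(1 + F\right) \left(2 f + 13 F\right)$)
$A = - \frac{9497}{5548}$ ($A = 77 \left(- \frac{1}{76}\right) + 51 \left(- \frac{1}{73}\right) = - \frac{77}{76} - \frac{51}{73} = - \frac{9497}{5548} \approx -1.7118$)
$b{\left(-4,10 \right)} \left(24 + A\right) = \left(2 \left(-4\right) + 13 \cdot 10 + 13 \cdot 10^{2} + 2 \cdot 10 \left(-4\right)\right) \left(24 - \frac{9497}{5548}\right) = \left(-8 + 130 + 13 \cdot 100 - 80\right) \frac{123655}{5548} = \left(-8 + 130 + 1300 - 80\right) \frac{123655}{5548} = 1342 \cdot \frac{123655}{5548} = \frac{82972505}{2774}$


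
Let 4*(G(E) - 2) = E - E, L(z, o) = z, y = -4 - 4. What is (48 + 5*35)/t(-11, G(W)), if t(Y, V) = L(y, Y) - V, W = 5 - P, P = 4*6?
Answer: -223/10 ≈ -22.300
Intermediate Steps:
y = -8
P = 24
W = -19 (W = 5 - 1*24 = 5 - 24 = -19)
G(E) = 2 (G(E) = 2 + (E - E)/4 = 2 + (¼)*0 = 2 + 0 = 2)
t(Y, V) = -8 - V
(48 + 5*35)/t(-11, G(W)) = (48 + 5*35)/(-8 - 1*2) = (48 + 175)/(-8 - 2) = 223/(-10) = 223*(-⅒) = -223/10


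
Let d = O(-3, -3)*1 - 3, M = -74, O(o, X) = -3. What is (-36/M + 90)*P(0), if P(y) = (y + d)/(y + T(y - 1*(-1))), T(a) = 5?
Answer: -20088/185 ≈ -108.58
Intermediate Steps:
d = -6 (d = -3*1 - 3 = -3 - 3 = -6)
P(y) = (-6 + y)/(5 + y) (P(y) = (y - 6)/(y + 5) = (-6 + y)/(5 + y))
(-36/M + 90)*P(0) = (-36/(-74) + 90)*((-6 + 0)/(5 + 0)) = (-36*(-1/74) + 90)*(-6/5) = (18/37 + 90)*((⅕)*(-6)) = (3348/37)*(-6/5) = -20088/185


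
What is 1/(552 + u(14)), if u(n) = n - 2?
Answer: 1/564 ≈ 0.0017731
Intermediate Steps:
u(n) = -2 + n
1/(552 + u(14)) = 1/(552 + (-2 + 14)) = 1/(552 + 12) = 1/564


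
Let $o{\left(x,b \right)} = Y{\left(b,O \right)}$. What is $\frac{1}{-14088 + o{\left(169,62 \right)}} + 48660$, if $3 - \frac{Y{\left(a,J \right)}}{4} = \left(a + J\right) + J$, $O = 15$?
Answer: $\frac{702845039}{14444} \approx 48660.0$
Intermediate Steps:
$Y{\left(a,J \right)} = 12 - 8 J - 4 a$ ($Y{\left(a,J \right)} = 12 - 4 \left(\left(a + J\right) + J\right) = 12 - 4 \left(\left(J + a\right) + J\right) = 12 - 4 \left(a + 2 J\right) = 12 - \left(4 a + 8 J\right) = 12 - 8 J - 4 a$)
$o{\left(x,b \right)} = -108 - 4 b$ ($o{\left(x,b \right)} = 12 - 120 - 4 b = -108 - 4 b$)
$\frac{1}{-14088 + o{\left(169,62 \right)}} + 48660 = \frac{1}{-14088 - 356} + 48660 = \frac{1}{-14444} + 48660 = - \frac{1}{14444} + 48660 = \frac{702845039}{14444}$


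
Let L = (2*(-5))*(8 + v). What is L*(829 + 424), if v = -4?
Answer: -50120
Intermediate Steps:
L = -40 (L = (2*(-5))*(8 - 4) = -10*4 = -40)
L*(829 + 424) = -40*(829 + 424) = -40*1253 = -50120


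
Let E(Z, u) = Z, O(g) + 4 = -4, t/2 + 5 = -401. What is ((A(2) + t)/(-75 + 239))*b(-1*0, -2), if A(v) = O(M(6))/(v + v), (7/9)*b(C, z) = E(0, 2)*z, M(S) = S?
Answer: 0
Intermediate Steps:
t = -812 (t = -10 + 2*(-401) = -10 - 802 = -812)
O(g) = -8 (O(g) = -4 - 4 = -8)
b(C, z) = 0 (b(C, z) = 9*(0*z)/7 = (9/7)*0 = 0)
A(v) = -4/v (A(v) = -8/(v + v) = -8*1/(2*v) = -4/v)
((A(2) + t)/(-75 + 239))*b(-1*0, -2) = ((-4/2 - 812)/(-75 + 239))*0 = ((-4*½ - 812)/164)*0 = ((-2 - 812)*(1/164))*0 = -814*1/164*0 = -407/82*0 = 0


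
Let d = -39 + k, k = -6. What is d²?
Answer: 2025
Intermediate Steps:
d = -45 (d = -39 - 6 = -45)
d² = (-45)² = 2025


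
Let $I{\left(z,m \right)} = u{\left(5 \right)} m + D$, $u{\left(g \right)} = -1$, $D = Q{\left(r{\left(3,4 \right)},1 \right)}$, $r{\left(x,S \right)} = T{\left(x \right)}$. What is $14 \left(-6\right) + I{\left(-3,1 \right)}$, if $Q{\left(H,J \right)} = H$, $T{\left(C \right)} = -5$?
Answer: $-90$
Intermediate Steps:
$r{\left(x,S \right)} = -5$
$D = -5$
$I{\left(z,m \right)} = -5 - m$ ($I{\left(z,m \right)} = - m - 5 = -5 - m$)
$14 \left(-6\right) + I{\left(-3,1 \right)} = 14 \left(-6\right) - 6 = -84 - 6 = -90$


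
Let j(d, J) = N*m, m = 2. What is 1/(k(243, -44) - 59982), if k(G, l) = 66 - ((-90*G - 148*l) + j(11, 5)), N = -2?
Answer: -1/44554 ≈ -2.2445e-5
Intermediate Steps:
j(d, J) = -4 (j(d, J) = -2*2 = -4)
k(G, l) = 70 + 90*G + 148*l (k(G, l) = 66 - ((-90*G - 148*l) - 4) = 66 - ((-148*l - 90*G) - 4) = 66 - (-4 - 148*l - 90*G) = 66 + (4 + 90*G + 148*l) = 70 + 90*G + 148*l)
1/(k(243, -44) - 59982) = 1/((70 + 90*243 + 148*(-44)) - 59982) = 1/((70 + 21870 - 6512) - 59982) = 1/(15428 - 59982) = 1/(-44554) = -1/44554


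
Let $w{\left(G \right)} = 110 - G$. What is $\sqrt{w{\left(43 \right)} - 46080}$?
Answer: $i \sqrt{46013} \approx 214.51 i$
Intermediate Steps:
$\sqrt{w{\left(43 \right)} - 46080} = \sqrt{\left(110 - 43\right) - 46080} = \sqrt{67 - 46080} = \sqrt{-46013} = i \sqrt{46013}$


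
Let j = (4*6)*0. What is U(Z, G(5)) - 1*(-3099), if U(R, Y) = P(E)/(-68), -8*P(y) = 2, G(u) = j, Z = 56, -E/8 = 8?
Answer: 842929/272 ≈ 3099.0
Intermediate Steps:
E = -64 (E = -8*8 = -64)
j = 0 (j = 24*0 = 0)
G(u) = 0
P(y) = -¼ (P(y) = -⅛*2 = -¼)
U(R, Y) = 1/272 (U(R, Y) = -¼/(-68) = -¼*(-1/68) = 1/272)
U(Z, G(5)) - 1*(-3099) = 1/272 - 1*(-3099) = 1/272 + 3099 = 842929/272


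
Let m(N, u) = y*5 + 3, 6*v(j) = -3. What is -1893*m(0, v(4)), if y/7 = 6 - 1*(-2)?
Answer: -535719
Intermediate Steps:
y = 56 (y = 7*(6 - 1*(-2)) = 7*(6 + 2) = 7*8 = 56)
v(j) = -½ (v(j) = (⅙)*(-3) = -½)
m(N, u) = 283 (m(N, u) = 56*5 + 3 = 280 + 3 = 283)
-1893*m(0, v(4)) = -1893*283 = -535719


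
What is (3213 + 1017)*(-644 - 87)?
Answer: -3092130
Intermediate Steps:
(3213 + 1017)*(-644 - 87) = 4230*(-731) = -3092130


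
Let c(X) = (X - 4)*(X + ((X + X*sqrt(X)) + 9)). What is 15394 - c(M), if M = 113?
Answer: -10221 - 12317*sqrt(113) ≈ -1.4115e+5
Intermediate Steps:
c(X) = (-4 + X)*(9 + X**(3/2) + 2*X) (c(X) = (-4 + X)*(X + ((X + X**(3/2)) + 9)) = (-4 + X)*(X + (9 + X + X**(3/2))) = (-4 + X)*(9 + X**(3/2) + 2*X))
15394 - c(M) = 15394 - (-36 + 113 + 113**(5/2) - 452*sqrt(113) + 2*113**2) = 15394 - (-36 + 113 + 12769*sqrt(113) - 452*sqrt(113) + 2*12769) = 15394 - (-36 + 113 + 12769*sqrt(113) - 452*sqrt(113) + 25538) = 15394 - (25615 + 12317*sqrt(113)) = 15394 + (-25615 - 12317*sqrt(113)) = -10221 - 12317*sqrt(113)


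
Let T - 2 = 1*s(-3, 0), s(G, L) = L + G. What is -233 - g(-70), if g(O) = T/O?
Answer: -16311/70 ≈ -233.01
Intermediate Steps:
s(G, L) = G + L
T = -1 (T = 2 + 1*(-3 + 0) = 2 + 1*(-3) = 2 - 3 = -1)
g(O) = -1/O
-233 - g(-70) = -233 - (-1)/(-70) = -233 - (-1)*(-1)/70 = -233 - 1*1/70 = -233 - 1/70 = -16311/70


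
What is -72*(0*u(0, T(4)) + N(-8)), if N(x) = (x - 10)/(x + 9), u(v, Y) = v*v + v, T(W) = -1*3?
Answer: 1296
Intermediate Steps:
T(W) = -3
u(v, Y) = v + v² (u(v, Y) = v² + v = v + v²)
N(x) = (-10 + x)/(9 + x)
-72*(0*u(0, T(4)) + N(-8)) = -72*(0*(0*(1 + 0)) + (-10 - 8)/(9 - 8)) = -72*(0*(0*1) - 18/1) = -72*(0*0 + 1*(-18)) = -72*(0 - 18) = -72*(-18) = 1296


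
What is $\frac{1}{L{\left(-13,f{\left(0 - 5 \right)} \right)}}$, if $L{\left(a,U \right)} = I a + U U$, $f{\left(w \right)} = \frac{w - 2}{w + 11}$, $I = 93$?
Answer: $- \frac{36}{43475} \approx -0.00082806$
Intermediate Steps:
$f{\left(w \right)} = \frac{-2 + w}{11 + w}$
$L{\left(a,U \right)} = U^{2} + 93 a$ ($L{\left(a,U \right)} = 93 a + U U = 93 a + U^{2} = U^{2} + 93 a$)
$\frac{1}{L{\left(-13,f{\left(0 - 5 \right)} \right)}} = \frac{1}{\left(\frac{-2 + \left(0 - 5\right)}{11 + \left(0 - 5\right)}\right)^{2} + 93 \left(-13\right)} = \frac{1}{\left(\frac{-2 + \left(0 - 5\right)}{11 + \left(0 - 5\right)}\right)^{2} - 1209} = \frac{1}{\left(\frac{-2 - 5}{11 - 5}\right)^{2} - 1209} = \frac{1}{\left(\frac{1}{6} \left(-7\right)\right)^{2} - 1209} = \frac{1}{\left(- \frac{7}{6}\right)^{2} - 1209} = \frac{1}{\frac{49}{36} - 1209} = \frac{1}{- \frac{43475}{36}} = - \frac{36}{43475}$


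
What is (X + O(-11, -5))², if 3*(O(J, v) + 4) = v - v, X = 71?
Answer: 4489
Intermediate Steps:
O(J, v) = -4 (O(J, v) = -4 + (v - v)/3 = -4 + (⅓)*0 = -4 + 0 = -4)
(X + O(-11, -5))² = (71 - 4)² = 67² = 4489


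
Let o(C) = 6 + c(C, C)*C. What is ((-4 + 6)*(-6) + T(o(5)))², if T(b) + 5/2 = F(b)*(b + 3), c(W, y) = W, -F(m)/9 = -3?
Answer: 3265249/4 ≈ 8.1631e+5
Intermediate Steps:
F(m) = 27 (F(m) = -9*(-3) = 27)
o(C) = 6 + C² (o(C) = 6 + C*C = 6 + C²)
T(b) = 157/2 + 27*b (T(b) = -5/2 + 27*(b + 3) = -5/2 + 27*(3 + b) = -5/2 + (81 + 27*b) = 157/2 + 27*b)
((-4 + 6)*(-6) + T(o(5)))² = ((-4 + 6)*(-6) + (157/2 + 27*(6 + 5²)))² = (2*(-6) + (157/2 + 27*(6 + 25)))² = (-12 + (157/2 + 27*31))² = (-12 + (157/2 + 837))² = (-12 + 1831/2)² = (1807/2)² = 3265249/4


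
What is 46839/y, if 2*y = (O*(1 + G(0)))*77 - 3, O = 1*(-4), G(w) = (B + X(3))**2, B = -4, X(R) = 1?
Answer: -93678/3083 ≈ -30.385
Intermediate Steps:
G(w) = 9 (G(w) = (-4 + 1)**2 = (-3)**2 = 9)
O = -4
y = -3083/2 (y = (-4*(1 + 9)*77 - 3)/2 = (-4*10*77 - 3)/2 = (-40*77 - 3)/2 = (-3080 - 3)/2 = (1/2)*(-3083) = -3083/2 ≈ -1541.5)
46839/y = 46839/(-3083/2) = 46839*(-2/3083) = -93678/3083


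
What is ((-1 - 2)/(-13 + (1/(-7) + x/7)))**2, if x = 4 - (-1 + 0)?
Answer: 49/841 ≈ 0.058264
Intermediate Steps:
x = 5 (x = 4 - 1*(-1) = 4 + 1 = 5)
((-1 - 2)/(-13 + (1/(-7) + x/7)))**2 = ((-1 - 2)/(-13 + (1/(-7) + 5/7)))**2 = (-3/(-13 + (1*(-1/7) + 5*(1/7))))**2 = (-3/(-13 + (-1/7 + 5/7)))**2 = (-3/(-13 + 4/7))**2 = (-3/(-87/7))**2 = (-3*(-7/87))**2 = (7/29)**2 = 49/841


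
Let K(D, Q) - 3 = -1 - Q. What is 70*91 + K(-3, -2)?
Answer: 6374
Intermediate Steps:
K(D, Q) = 2 - Q (K(D, Q) = 3 + (-1 - Q) = 2 - Q)
70*91 + K(-3, -2) = 70*91 + (2 - 1*(-2)) = 6370 + (2 + 2) = 6370 + 4 = 6374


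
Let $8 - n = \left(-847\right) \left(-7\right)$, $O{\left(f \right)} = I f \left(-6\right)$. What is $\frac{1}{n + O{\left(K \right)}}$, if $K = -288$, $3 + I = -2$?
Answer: $- \frac{1}{14561} \approx -6.8677 \cdot 10^{-5}$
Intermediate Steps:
$I = -5$ ($I = -3 - 2 = -5$)
$O{\left(f \right)} = 30 f$ ($O{\left(f \right)} = - 5 f \left(-6\right) = 30 f$)
$n = -5921$ ($n = 8 - \left(-847\right) \left(-7\right) = 8 - 5929 = -5921$)
$\frac{1}{n + O{\left(K \right)}} = \frac{1}{-5921 + 30 \left(-288\right)} = \frac{1}{-5921 - 8640} = \frac{1}{-14561} = - \frac{1}{14561}$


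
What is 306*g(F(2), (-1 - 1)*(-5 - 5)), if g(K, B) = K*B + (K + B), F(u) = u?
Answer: 18972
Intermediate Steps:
g(K, B) = B + K + B*K (g(K, B) = B*K + (B + K) = B + K + B*K)
306*g(F(2), (-1 - 1)*(-5 - 5)) = 306*((-1 - 1)*(-5 - 5) + 2 + ((-1 - 1)*(-5 - 5))*2) = 306*(-2*(-10) + 2 - 2*(-10)*2) = 306*(20 + 2 + 20*2) = 306*(20 + 2 + 40) = 306*62 = 18972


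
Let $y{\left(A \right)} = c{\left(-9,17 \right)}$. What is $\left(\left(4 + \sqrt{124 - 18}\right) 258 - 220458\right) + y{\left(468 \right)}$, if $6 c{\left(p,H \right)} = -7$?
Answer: $- \frac{1316563}{6} + 258 \sqrt{106} \approx -2.1677 \cdot 10^{5}$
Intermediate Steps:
$c{\left(p,H \right)} = - \frac{7}{6}$ ($c{\left(p,H \right)} = \frac{1}{6} \left(-7\right) = - \frac{7}{6}$)
$y{\left(A \right)} = - \frac{7}{6}$
$\left(\left(4 + \sqrt{124 - 18}\right) 258 - 220458\right) + y{\left(468 \right)} = \left(\left(4 + \sqrt{124 - 18}\right) 258 - 220458\right) - \frac{7}{6} = \left(\left(4 + \sqrt{106}\right) 258 - 220458\right) - \frac{7}{6} = \left(\left(1032 + 258 \sqrt{106}\right) - 220458\right) - \frac{7}{6} = \left(-219426 + 258 \sqrt{106}\right) - \frac{7}{6} = - \frac{1316563}{6} + 258 \sqrt{106}$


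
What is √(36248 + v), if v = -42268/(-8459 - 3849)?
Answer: √343226005051/3077 ≈ 190.40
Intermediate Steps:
v = 10567/3077 (v = -42268/(-12308) = -42268*(-1/12308) = 10567/3077 ≈ 3.4342)
√(36248 + v) = √(36248 + 10567/3077) = √(111545663/3077) = √343226005051/3077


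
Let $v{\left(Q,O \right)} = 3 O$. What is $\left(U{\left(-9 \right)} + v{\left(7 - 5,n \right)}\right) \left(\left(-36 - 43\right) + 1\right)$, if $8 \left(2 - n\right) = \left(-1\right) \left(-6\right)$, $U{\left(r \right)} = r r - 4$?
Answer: $- \frac{12597}{2} \approx -6298.5$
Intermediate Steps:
$U{\left(r \right)} = -4 + r^{2}$ ($U{\left(r \right)} = r^{2} - 4 = -4 + r^{2}$)
$n = \frac{5}{4}$ ($n = 2 - \frac{\left(-1\right) \left(-6\right)}{8} = 2 - \frac{3}{4} = \frac{5}{4} \approx 1.25$)
$\left(U{\left(-9 \right)} + v{\left(7 - 5,n \right)}\right) \left(\left(-36 - 43\right) + 1\right) = \left(\left(-4 + \left(-9\right)^{2}\right) + 3 \cdot \frac{5}{4}\right) \left(\left(-36 - 43\right) + 1\right) = \left(\left(-4 + 81\right) + \frac{15}{4}\right) \left(-79 + 1\right) = \left(77 + \frac{15}{4}\right) \left(-78\right) = \frac{323}{4} \left(-78\right) = - \frac{12597}{2}$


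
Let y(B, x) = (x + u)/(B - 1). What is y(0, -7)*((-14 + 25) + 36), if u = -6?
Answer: 611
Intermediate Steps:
y(B, x) = (-6 + x)/(-1 + B) (y(B, x) = (x - 6)/(B - 1) = (-6 + x)/(-1 + B))
y(0, -7)*((-14 + 25) + 36) = ((-6 - 7)/(-1 + 0))*((-14 + 25) + 36) = (-13/(-1))*(11 + 36) = -1*(-13)*47 = 13*47 = 611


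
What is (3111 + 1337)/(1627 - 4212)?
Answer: -4448/2585 ≈ -1.7207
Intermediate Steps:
(3111 + 1337)/(1627 - 4212) = 4448/(-2585) = 4448*(-1/2585) = -4448/2585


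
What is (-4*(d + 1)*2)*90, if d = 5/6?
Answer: -1320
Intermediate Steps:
d = 5/6 (d = 5*(1/6) = 5/6 ≈ 0.83333)
(-4*(d + 1)*2)*90 = (-4*(5/6 + 1)*2)*90 = (-4*11/6*2)*90 = -22/3*2*90 = -44/3*90 = -1320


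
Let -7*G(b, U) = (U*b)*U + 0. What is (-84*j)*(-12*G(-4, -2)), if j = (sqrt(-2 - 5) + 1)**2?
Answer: -13824 + 4608*I*sqrt(7) ≈ -13824.0 + 12192.0*I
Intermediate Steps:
G(b, U) = -b*U**2/7 (G(b, U) = -((U*b)*U + 0)/7 = -(b*U**2 + 0)/7 = -b*U**2/7)
j = (1 + I*sqrt(7))**2 (j = (sqrt(-7) + 1)**2 = (I*sqrt(7) + 1)**2 = (1 + I*sqrt(7))**2 ≈ -6.0 + 5.2915*I)
(-84*j)*(-12*G(-4, -2)) = (-84*(1 + I*sqrt(7))**2)*(-(-12)*(-4)*(-2)**2/7) = (-84*(1 + I*sqrt(7))**2)*(-(-12)*(-4)*4/7) = (-84*(1 + I*sqrt(7))**2)*(-12*16/7) = -84*(1 + I*sqrt(7))**2*(-192/7) = 2304*(1 + I*sqrt(7))**2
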